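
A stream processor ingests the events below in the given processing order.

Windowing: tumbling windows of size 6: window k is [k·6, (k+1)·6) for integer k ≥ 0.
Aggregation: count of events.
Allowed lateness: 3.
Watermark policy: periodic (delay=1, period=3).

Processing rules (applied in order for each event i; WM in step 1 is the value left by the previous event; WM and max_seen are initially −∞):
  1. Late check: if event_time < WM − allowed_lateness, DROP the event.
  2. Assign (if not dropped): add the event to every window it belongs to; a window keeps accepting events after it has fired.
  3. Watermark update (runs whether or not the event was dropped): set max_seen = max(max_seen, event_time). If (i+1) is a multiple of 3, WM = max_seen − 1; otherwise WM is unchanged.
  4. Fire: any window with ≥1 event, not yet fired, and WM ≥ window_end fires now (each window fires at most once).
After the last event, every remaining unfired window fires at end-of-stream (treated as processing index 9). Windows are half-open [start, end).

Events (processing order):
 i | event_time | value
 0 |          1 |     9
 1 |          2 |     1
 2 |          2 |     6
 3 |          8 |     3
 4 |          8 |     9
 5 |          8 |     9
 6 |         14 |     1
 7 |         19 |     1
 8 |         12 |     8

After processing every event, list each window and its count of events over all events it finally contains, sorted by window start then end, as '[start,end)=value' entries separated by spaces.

[0,6)=3 [6,12)=3 [12,18)=2 [18,24)=1

i=0 t=1 v=9: → [0,6); WM=−∞
i=1 t=2 v=1: → [0,6); WM=−∞
i=2 t=2 v=6: → [0,6); WM=1
i=3 t=8 v=3: → [6,12); WM=1
i=4 t=8 v=9: → [6,12); WM=1
i=5 t=8 v=9: → [6,12); WM=7; [0,6) fires=3
i=6 t=14 v=1: → [12,18); WM=7
i=7 t=19 v=1: → [18,24); WM=7
i=8 t=12 v=8: → [12,18); WM=18; [6,12) fires=3 [12,18) fires=2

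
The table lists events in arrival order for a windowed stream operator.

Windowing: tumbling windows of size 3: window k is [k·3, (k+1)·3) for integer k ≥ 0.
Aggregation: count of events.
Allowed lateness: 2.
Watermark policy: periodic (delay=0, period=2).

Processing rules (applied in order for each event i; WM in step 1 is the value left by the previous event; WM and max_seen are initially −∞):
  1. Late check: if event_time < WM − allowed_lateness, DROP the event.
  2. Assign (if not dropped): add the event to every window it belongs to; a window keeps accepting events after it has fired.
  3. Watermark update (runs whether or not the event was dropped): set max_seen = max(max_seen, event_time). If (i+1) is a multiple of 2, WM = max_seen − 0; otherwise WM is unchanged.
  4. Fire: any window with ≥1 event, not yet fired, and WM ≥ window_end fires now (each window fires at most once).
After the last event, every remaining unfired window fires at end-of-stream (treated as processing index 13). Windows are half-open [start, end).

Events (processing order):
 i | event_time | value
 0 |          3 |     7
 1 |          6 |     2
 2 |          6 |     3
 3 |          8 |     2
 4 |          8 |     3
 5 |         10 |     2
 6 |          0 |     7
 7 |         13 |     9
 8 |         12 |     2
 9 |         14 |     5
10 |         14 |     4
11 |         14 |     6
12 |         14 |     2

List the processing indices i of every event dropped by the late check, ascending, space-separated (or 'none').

6

i=0 t=3 v=7: → [3,6); WM=−∞
i=1 t=6 v=2: → [6,9); WM=6; [3,6) fires=1
i=2 t=6 v=3: → [6,9); WM=6
i=3 t=8 v=2: → [6,9); WM=8
i=4 t=8 v=3: → [6,9); WM=8
i=5 t=10 v=2: → [9,12); WM=10; [6,9) fires=4
i=6 t=0 v=7: DROP (t<10-2); WM=10
i=7 t=13 v=9: → [12,15); WM=13; [9,12) fires=1
i=8 t=12 v=2: → [12,15); WM=13
i=9 t=14 v=5: → [12,15); WM=14
i=10 t=14 v=4: → [12,15); WM=14
i=11 t=14 v=6: → [12,15); WM=14
i=12 t=14 v=2: → [12,15); WM=14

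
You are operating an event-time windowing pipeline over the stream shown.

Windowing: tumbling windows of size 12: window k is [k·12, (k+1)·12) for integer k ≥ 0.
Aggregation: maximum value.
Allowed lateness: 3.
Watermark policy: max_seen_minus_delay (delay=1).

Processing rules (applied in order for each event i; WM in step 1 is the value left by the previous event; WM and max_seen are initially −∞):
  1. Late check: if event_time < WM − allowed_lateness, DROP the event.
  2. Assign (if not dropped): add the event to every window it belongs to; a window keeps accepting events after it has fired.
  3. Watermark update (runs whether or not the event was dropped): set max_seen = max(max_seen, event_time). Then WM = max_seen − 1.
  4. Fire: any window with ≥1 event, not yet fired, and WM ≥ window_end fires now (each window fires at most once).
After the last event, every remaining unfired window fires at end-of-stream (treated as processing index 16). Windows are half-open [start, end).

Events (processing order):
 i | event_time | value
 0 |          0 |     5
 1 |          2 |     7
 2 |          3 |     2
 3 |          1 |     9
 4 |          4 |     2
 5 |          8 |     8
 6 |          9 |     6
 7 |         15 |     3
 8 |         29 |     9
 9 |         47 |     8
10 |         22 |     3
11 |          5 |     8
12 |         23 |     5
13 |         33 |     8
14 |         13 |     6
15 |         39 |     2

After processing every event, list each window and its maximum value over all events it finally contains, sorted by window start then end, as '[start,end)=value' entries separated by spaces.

i=0 t=0 v=5: → [0,12); WM=-1
i=1 t=2 v=7: → [0,12); WM=1
i=2 t=3 v=2: → [0,12); WM=2
i=3 t=1 v=9: → [0,12); WM=2
i=4 t=4 v=2: → [0,12); WM=3
i=5 t=8 v=8: → [0,12); WM=7
i=6 t=9 v=6: → [0,12); WM=8
i=7 t=15 v=3: → [12,24); WM=14; [0,12) fires=9
i=8 t=29 v=9: → [24,36); WM=28; [12,24) fires=3
i=9 t=47 v=8: → [36,48); WM=46; [24,36) fires=9
i=10 t=22 v=3: DROP (t<46-3); WM=46
i=11 t=5 v=8: DROP (t<46-3); WM=46
i=12 t=23 v=5: DROP (t<46-3); WM=46
i=13 t=33 v=8: DROP (t<46-3); WM=46
i=14 t=13 v=6: DROP (t<46-3); WM=46
i=15 t=39 v=2: DROP (t<46-3); WM=46

[0,12)=9 [12,24)=3 [24,36)=9 [36,48)=8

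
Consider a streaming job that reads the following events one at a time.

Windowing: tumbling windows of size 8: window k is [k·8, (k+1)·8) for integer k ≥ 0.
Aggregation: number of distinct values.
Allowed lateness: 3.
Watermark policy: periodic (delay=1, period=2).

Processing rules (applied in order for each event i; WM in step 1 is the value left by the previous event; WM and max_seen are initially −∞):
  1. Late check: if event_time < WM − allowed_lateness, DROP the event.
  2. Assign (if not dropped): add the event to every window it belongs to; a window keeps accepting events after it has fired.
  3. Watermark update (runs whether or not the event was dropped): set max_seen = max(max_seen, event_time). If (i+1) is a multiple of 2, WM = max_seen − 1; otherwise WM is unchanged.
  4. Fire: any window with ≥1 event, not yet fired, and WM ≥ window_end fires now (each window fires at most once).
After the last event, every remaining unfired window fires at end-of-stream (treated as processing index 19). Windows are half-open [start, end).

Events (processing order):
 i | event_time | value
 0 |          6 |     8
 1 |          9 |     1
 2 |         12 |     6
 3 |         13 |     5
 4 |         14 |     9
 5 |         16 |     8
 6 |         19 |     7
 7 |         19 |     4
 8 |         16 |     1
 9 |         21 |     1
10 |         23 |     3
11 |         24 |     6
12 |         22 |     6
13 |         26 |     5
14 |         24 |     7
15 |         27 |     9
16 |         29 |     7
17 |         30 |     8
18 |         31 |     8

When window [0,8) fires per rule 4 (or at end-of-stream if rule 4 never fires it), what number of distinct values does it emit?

1

i=0 t=6 v=8: → [0,8); WM=−∞
i=1 t=9 v=1: → [8,16); WM=8; [0,8) fires=1
i=2 t=12 v=6: → [8,16); WM=8
i=3 t=13 v=5: → [8,16); WM=12
i=4 t=14 v=9: → [8,16); WM=12
i=5 t=16 v=8: → [16,24); WM=15
i=6 t=19 v=7: → [16,24); WM=15
i=7 t=19 v=4: → [16,24); WM=18; [8,16) fires=4
i=8 t=16 v=1: → [16,24); WM=18
i=9 t=21 v=1: → [16,24); WM=20
i=10 t=23 v=3: → [16,24); WM=20
i=11 t=24 v=6: → [24,32); WM=23
i=12 t=22 v=6: → [16,24); WM=23
i=13 t=26 v=5: → [24,32); WM=25; [16,24) fires=6
i=14 t=24 v=7: → [24,32); WM=25
i=15 t=27 v=9: → [24,32); WM=26
i=16 t=29 v=7: → [24,32); WM=26
i=17 t=30 v=8: → [24,32); WM=29
i=18 t=31 v=8: → [24,32); WM=29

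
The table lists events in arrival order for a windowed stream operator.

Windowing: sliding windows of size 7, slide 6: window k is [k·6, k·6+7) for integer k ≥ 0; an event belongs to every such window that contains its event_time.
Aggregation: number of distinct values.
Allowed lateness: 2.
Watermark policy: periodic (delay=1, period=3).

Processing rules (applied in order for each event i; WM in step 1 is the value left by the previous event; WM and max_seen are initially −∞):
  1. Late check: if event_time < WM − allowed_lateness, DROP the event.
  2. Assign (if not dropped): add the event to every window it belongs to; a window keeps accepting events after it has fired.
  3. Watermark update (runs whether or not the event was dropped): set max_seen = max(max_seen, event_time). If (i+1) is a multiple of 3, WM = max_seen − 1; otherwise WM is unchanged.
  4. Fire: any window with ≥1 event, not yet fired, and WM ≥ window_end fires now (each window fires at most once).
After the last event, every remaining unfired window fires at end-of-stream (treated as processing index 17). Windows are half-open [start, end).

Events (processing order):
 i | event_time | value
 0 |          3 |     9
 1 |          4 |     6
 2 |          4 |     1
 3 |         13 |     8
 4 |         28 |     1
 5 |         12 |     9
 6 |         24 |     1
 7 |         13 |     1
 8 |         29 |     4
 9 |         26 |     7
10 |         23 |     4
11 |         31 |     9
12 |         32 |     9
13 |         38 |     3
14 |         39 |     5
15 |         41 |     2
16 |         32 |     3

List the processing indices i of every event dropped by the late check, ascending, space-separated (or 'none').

i=0 t=3 v=9: → [0,7); WM=−∞
i=1 t=4 v=6: → [0,7); WM=−∞
i=2 t=4 v=1: → [0,7); WM=3
i=3 t=13 v=8: → [12,19); WM=3
i=4 t=28 v=1: → [24,31); WM=3
i=5 t=12 v=9: → [12,19),[6,13); WM=27; [0,7) fires=3 [6,13) fires=1 [12,19) fires=2
i=6 t=24 v=1: DROP (t<27-2); WM=27
i=7 t=13 v=1: DROP (t<27-2); WM=27
i=8 t=29 v=4: → [24,31); WM=28
i=9 t=26 v=7: → [24,31); WM=28
i=10 t=23 v=4: DROP (t<28-2); WM=28
i=11 t=31 v=9: → [30,37); WM=30
i=12 t=32 v=9: → [30,37); WM=30
i=13 t=38 v=3: → [36,43); WM=30
i=14 t=39 v=5: → [36,43); WM=38; [24,31) fires=3 [30,37) fires=1
i=15 t=41 v=2: → [36,43); WM=38
i=16 t=32 v=3: DROP (t<38-2); WM=38

6 7 10 16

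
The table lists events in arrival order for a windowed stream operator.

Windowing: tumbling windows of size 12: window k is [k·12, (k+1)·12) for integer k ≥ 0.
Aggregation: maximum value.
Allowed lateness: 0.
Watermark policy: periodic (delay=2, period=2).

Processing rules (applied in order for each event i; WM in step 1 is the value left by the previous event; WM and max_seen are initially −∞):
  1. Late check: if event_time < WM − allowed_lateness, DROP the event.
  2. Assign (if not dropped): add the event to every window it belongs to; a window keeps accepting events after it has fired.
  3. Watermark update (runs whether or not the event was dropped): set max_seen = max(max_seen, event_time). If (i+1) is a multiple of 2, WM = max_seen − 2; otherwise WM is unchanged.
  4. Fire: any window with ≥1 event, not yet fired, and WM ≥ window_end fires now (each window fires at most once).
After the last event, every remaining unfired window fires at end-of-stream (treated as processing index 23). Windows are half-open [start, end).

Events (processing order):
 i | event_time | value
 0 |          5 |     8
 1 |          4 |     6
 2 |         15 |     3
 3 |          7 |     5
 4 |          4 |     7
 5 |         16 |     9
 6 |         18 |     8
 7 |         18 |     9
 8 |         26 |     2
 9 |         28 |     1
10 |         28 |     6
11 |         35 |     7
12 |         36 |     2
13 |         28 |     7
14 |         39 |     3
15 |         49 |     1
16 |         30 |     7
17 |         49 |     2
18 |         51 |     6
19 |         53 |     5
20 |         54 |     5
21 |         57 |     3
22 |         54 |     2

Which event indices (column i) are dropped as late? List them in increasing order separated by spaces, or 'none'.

4 13 16 22

i=0 t=5 v=8: → [0,12); WM=−∞
i=1 t=4 v=6: → [0,12); WM=3
i=2 t=15 v=3: → [12,24); WM=3
i=3 t=7 v=5: → [0,12); WM=13; [0,12) fires=8
i=4 t=4 v=7: DROP (t<13-0); WM=13
i=5 t=16 v=9: → [12,24); WM=14
i=6 t=18 v=8: → [12,24); WM=14
i=7 t=18 v=9: → [12,24); WM=16
i=8 t=26 v=2: → [24,36); WM=16
i=9 t=28 v=1: → [24,36); WM=26; [12,24) fires=9
i=10 t=28 v=6: → [24,36); WM=26
i=11 t=35 v=7: → [24,36); WM=33
i=12 t=36 v=2: → [36,48); WM=33
i=13 t=28 v=7: DROP (t<33-0); WM=34
i=14 t=39 v=3: → [36,48); WM=34
i=15 t=49 v=1: → [48,60); WM=47; [24,36) fires=7
i=16 t=30 v=7: DROP (t<47-0); WM=47
i=17 t=49 v=2: → [48,60); WM=47
i=18 t=51 v=6: → [48,60); WM=47
i=19 t=53 v=5: → [48,60); WM=51; [36,48) fires=3
i=20 t=54 v=5: → [48,60); WM=51
i=21 t=57 v=3: → [48,60); WM=55
i=22 t=54 v=2: DROP (t<55-0); WM=55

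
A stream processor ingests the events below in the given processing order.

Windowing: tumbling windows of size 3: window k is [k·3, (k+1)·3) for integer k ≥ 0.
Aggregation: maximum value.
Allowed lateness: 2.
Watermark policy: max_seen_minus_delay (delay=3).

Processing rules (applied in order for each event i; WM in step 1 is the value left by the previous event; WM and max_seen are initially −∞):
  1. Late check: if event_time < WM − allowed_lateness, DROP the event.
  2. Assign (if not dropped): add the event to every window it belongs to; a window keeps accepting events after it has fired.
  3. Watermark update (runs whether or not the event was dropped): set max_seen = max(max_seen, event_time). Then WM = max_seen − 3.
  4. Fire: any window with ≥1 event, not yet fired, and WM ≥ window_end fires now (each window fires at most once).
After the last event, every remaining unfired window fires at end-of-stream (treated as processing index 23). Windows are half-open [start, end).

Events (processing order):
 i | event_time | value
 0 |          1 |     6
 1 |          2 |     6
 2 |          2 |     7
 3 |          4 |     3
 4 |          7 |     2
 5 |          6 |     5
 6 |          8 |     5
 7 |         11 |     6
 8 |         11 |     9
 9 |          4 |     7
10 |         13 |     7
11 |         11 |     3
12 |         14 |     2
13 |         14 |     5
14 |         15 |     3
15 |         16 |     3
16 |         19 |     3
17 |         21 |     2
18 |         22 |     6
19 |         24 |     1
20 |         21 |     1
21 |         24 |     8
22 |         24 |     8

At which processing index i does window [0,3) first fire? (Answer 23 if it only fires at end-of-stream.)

i=0 t=1 v=6: → [0,3); WM=-2
i=1 t=2 v=6: → [0,3); WM=-1
i=2 t=2 v=7: → [0,3); WM=-1
i=3 t=4 v=3: → [3,6); WM=1
i=4 t=7 v=2: → [6,9); WM=4; [0,3) fires=7
i=5 t=6 v=5: → [6,9); WM=4
i=6 t=8 v=5: → [6,9); WM=5
i=7 t=11 v=6: → [9,12); WM=8; [3,6) fires=3
i=8 t=11 v=9: → [9,12); WM=8
i=9 t=4 v=7: DROP (t<8-2); WM=8
i=10 t=13 v=7: → [12,15); WM=10; [6,9) fires=5
i=11 t=11 v=3: → [9,12); WM=10
i=12 t=14 v=2: → [12,15); WM=11
i=13 t=14 v=5: → [12,15); WM=11
i=14 t=15 v=3: → [15,18); WM=12; [9,12) fires=9
i=15 t=16 v=3: → [15,18); WM=13
i=16 t=19 v=3: → [18,21); WM=16; [12,15) fires=7
i=17 t=21 v=2: → [21,24); WM=18; [15,18) fires=3
i=18 t=22 v=6: → [21,24); WM=19
i=19 t=24 v=1: → [24,27); WM=21; [18,21) fires=3
i=20 t=21 v=1: → [21,24); WM=21
i=21 t=24 v=8: → [24,27); WM=21
i=22 t=24 v=8: → [24,27); WM=21

4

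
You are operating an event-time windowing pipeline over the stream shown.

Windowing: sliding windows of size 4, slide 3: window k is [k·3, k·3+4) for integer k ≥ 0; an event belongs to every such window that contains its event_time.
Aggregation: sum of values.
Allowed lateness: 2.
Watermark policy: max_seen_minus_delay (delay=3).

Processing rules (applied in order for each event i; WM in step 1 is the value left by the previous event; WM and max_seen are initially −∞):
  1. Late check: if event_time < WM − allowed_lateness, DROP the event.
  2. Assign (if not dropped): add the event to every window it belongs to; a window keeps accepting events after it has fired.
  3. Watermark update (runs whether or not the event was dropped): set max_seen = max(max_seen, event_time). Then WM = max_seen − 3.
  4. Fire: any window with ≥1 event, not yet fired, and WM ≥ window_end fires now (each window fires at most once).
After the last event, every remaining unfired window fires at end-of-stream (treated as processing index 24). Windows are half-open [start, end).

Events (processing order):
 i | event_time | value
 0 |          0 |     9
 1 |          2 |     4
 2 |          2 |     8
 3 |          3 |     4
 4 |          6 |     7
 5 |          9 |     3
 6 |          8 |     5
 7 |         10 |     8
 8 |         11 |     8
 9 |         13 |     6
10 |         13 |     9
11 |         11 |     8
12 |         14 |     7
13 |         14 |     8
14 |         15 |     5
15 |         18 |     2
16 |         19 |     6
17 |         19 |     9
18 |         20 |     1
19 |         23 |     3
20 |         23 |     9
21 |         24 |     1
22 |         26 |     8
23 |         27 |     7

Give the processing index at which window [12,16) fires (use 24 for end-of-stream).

i=0 t=0 v=9: → [0,4); WM=-3
i=1 t=2 v=4: → [0,4); WM=-1
i=2 t=2 v=8: → [0,4); WM=-1
i=3 t=3 v=4: → [3,7),[0,4); WM=0
i=4 t=6 v=7: → [6,10),[3,7); WM=3
i=5 t=9 v=3: → [9,13),[6,10); WM=6; [0,4) fires=25
i=6 t=8 v=5: → [6,10); WM=6
i=7 t=10 v=8: → [9,13); WM=7; [3,7) fires=11
i=8 t=11 v=8: → [9,13); WM=8
i=9 t=13 v=6: → [12,16); WM=10; [6,10) fires=15
i=10 t=13 v=9: → [12,16); WM=10
i=11 t=11 v=8: → [9,13); WM=10
i=12 t=14 v=7: → [12,16); WM=11
i=13 t=14 v=8: → [12,16); WM=11
i=14 t=15 v=5: → [15,19),[12,16); WM=12
i=15 t=18 v=2: → [18,22),[15,19); WM=15; [9,13) fires=27
i=16 t=19 v=6: → [18,22); WM=16; [12,16) fires=35
i=17 t=19 v=9: → [18,22); WM=16
i=18 t=20 v=1: → [18,22); WM=17
i=19 t=23 v=3: → [21,25); WM=20; [15,19) fires=7
i=20 t=23 v=9: → [21,25); WM=20
i=21 t=24 v=1: → [24,28),[21,25); WM=21
i=22 t=26 v=8: → [24,28); WM=23; [18,22) fires=18
i=23 t=27 v=7: → [27,31),[24,28); WM=24

16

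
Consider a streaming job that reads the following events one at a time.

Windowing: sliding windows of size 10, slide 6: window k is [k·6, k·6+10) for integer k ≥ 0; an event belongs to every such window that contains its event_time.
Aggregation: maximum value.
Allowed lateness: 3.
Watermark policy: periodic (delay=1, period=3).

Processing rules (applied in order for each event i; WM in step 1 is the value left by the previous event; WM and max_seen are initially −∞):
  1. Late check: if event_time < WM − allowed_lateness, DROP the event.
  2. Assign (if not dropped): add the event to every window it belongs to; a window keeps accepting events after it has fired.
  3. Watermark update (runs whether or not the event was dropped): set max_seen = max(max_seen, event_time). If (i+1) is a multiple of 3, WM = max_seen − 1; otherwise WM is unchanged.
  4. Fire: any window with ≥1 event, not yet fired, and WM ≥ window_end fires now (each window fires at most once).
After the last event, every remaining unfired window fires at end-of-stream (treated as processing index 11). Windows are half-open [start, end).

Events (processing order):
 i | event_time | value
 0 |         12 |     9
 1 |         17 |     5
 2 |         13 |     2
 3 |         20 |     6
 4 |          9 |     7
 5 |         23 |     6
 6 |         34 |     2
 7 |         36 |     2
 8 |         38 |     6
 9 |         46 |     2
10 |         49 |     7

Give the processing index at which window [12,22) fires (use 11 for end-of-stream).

5

i=0 t=12 v=9: → [12,22),[6,16); WM=−∞
i=1 t=17 v=5: → [12,22); WM=−∞
i=2 t=13 v=2: → [12,22),[6,16); WM=16; [6,16) fires=9
i=3 t=20 v=6: → [18,28),[12,22); WM=16
i=4 t=9 v=7: DROP (t<16-3); WM=16
i=5 t=23 v=6: → [18,28); WM=22; [12,22) fires=9
i=6 t=34 v=2: → [30,40); WM=22
i=7 t=36 v=2: → [36,46),[30,40); WM=22
i=8 t=38 v=6: → [36,46),[30,40); WM=37; [18,28) fires=6
i=9 t=46 v=2: → [42,52); WM=37
i=10 t=49 v=7: → [48,58),[42,52); WM=37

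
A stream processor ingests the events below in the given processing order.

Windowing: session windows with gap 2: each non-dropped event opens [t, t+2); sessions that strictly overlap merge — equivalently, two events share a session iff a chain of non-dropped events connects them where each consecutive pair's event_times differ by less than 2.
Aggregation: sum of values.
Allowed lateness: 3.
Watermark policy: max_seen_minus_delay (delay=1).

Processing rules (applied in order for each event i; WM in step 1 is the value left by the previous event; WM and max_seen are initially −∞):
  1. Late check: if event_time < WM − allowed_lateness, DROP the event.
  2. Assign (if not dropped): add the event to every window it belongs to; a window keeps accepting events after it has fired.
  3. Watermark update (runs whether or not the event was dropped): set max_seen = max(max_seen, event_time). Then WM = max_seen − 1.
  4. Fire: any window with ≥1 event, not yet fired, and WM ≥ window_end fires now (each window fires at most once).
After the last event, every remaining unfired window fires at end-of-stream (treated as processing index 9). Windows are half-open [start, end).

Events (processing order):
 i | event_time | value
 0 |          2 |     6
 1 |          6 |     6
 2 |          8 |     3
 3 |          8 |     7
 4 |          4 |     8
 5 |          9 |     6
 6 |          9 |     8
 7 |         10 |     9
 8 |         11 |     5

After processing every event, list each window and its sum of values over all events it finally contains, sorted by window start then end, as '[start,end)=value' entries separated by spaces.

[2,4)=6 [4,6)=8 [6,8)=6 [8,13)=38

i=0 t=2 v=6: → [2,4); WM=1
i=1 t=6 v=6: → [6,8); WM=5
i=2 t=8 v=3: → [8,10); WM=7
i=3 t=8 v=7: → [8,10); WM=7
i=4 t=4 v=8: → [4,6); WM=7
i=5 t=9 v=6: → [8,11); WM=8
i=6 t=9 v=8: → [8,11); WM=8
i=7 t=10 v=9: → [8,12); WM=9
i=8 t=11 v=5: → [8,13); WM=10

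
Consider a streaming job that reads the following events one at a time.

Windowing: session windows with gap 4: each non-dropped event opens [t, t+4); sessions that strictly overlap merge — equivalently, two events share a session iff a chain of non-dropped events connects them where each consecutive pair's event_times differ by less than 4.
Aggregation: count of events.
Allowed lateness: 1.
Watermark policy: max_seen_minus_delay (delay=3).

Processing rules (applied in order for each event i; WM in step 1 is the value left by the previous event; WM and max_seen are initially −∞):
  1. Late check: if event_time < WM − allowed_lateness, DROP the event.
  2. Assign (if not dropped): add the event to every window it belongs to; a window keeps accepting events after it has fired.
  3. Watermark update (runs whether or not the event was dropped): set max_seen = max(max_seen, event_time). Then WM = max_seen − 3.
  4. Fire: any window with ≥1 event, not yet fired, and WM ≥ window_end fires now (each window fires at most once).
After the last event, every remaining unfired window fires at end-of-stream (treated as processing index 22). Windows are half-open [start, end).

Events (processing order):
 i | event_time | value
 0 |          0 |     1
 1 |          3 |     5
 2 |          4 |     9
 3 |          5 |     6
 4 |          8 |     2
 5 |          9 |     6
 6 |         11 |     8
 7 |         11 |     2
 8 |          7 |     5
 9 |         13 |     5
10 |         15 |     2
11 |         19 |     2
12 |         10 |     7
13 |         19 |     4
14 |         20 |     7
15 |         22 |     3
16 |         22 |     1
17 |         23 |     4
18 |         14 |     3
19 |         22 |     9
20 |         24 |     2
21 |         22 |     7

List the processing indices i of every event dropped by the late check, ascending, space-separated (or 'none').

i=0 t=0 v=1: → [0,4); WM=-3
i=1 t=3 v=5: → [0,7); WM=0
i=2 t=4 v=9: → [0,8); WM=1
i=3 t=5 v=6: → [0,9); WM=2
i=4 t=8 v=2: → [0,12); WM=5
i=5 t=9 v=6: → [0,13); WM=6
i=6 t=11 v=8: → [0,15); WM=8
i=7 t=11 v=2: → [0,15); WM=8
i=8 t=7 v=5: → [0,15); WM=8
i=9 t=13 v=5: → [0,17); WM=10
i=10 t=15 v=2: → [0,19); WM=12
i=11 t=19 v=2: → [19,23); WM=16
i=12 t=10 v=7: DROP (t<16-1); WM=16
i=13 t=19 v=4: → [19,23); WM=16
i=14 t=20 v=7: → [19,24); WM=17
i=15 t=22 v=3: → [19,26); WM=19
i=16 t=22 v=1: → [19,26); WM=19
i=17 t=23 v=4: → [19,27); WM=20
i=18 t=14 v=3: DROP (t<20-1); WM=20
i=19 t=22 v=9: → [19,27); WM=20
i=20 t=24 v=2: → [19,28); WM=21
i=21 t=22 v=7: → [19,28); WM=21

12 18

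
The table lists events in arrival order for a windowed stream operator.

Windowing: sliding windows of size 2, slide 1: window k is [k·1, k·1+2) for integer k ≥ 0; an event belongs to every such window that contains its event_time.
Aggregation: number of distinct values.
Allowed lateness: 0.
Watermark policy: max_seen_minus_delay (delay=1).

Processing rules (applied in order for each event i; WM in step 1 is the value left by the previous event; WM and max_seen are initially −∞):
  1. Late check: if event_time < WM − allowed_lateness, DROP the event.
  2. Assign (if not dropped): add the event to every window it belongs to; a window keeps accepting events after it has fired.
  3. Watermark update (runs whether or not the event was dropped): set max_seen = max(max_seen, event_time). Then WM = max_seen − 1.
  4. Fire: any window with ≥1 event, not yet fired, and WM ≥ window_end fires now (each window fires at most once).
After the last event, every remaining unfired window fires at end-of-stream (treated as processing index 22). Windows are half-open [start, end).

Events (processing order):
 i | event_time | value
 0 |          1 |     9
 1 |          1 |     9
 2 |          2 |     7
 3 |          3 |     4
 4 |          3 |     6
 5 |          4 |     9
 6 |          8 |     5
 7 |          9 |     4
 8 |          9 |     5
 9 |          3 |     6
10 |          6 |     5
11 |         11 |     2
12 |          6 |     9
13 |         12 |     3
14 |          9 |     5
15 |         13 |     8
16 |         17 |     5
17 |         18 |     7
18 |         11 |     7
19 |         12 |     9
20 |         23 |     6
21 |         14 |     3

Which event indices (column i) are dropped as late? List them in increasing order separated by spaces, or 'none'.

i=0 t=1 v=9: → [1,3),[0,2); WM=0
i=1 t=1 v=9: → [1,3),[0,2); WM=0
i=2 t=2 v=7: → [2,4),[1,3); WM=1
i=3 t=3 v=4: → [3,5),[2,4); WM=2; [0,2) fires=1
i=4 t=3 v=6: → [3,5),[2,4); WM=2
i=5 t=4 v=9: → [4,6),[3,5); WM=3; [1,3) fires=2
i=6 t=8 v=5: → [8,10),[7,9); WM=7; [2,4) fires=3 [3,5) fires=3 [4,6) fires=1
i=7 t=9 v=4: → [9,11),[8,10); WM=8
i=8 t=9 v=5: → [9,11),[8,10); WM=8
i=9 t=3 v=6: DROP (t<8-0); WM=8
i=10 t=6 v=5: DROP (t<8-0); WM=8
i=11 t=11 v=2: → [11,13),[10,12); WM=10; [7,9) fires=1 [8,10) fires=2
i=12 t=6 v=9: DROP (t<10-0); WM=10
i=13 t=12 v=3: → [12,14),[11,13); WM=11; [9,11) fires=2
i=14 t=9 v=5: DROP (t<11-0); WM=11
i=15 t=13 v=8: → [13,15),[12,14); WM=12; [10,12) fires=1
i=16 t=17 v=5: → [17,19),[16,18); WM=16; [11,13) fires=2 [12,14) fires=2 [13,15) fires=1
i=17 t=18 v=7: → [18,20),[17,19); WM=17
i=18 t=11 v=7: DROP (t<17-0); WM=17
i=19 t=12 v=9: DROP (t<17-0); WM=17
i=20 t=23 v=6: → [23,25),[22,24); WM=22; [16,18) fires=1 [17,19) fires=2 [18,20) fires=1
i=21 t=14 v=3: DROP (t<22-0); WM=22

9 10 12 14 18 19 21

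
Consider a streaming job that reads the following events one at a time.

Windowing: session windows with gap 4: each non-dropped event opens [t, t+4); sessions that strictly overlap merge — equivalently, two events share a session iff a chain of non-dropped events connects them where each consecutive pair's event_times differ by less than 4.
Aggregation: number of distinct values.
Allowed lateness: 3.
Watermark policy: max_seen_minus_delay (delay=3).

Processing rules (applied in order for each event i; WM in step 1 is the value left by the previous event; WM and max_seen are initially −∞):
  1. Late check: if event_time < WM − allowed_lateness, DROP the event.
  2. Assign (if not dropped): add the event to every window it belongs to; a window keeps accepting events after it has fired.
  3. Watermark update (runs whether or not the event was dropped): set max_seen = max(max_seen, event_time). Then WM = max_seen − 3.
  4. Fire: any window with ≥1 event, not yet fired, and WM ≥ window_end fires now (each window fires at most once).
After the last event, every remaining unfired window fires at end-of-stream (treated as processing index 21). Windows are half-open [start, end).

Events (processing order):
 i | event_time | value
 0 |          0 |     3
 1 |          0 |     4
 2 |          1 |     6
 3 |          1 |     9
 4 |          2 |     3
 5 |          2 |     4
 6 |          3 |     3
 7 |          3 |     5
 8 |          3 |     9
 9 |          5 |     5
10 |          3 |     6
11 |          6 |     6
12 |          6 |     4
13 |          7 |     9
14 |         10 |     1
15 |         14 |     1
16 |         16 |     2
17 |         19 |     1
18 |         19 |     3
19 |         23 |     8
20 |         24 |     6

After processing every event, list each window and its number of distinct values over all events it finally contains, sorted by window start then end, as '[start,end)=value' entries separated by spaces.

i=0 t=0 v=3: → [0,4); WM=-3
i=1 t=0 v=4: → [0,4); WM=-3
i=2 t=1 v=6: → [0,5); WM=-2
i=3 t=1 v=9: → [0,5); WM=-2
i=4 t=2 v=3: → [0,6); WM=-1
i=5 t=2 v=4: → [0,6); WM=-1
i=6 t=3 v=3: → [0,7); WM=0
i=7 t=3 v=5: → [0,7); WM=0
i=8 t=3 v=9: → [0,7); WM=0
i=9 t=5 v=5: → [0,9); WM=2
i=10 t=3 v=6: → [0,9); WM=2
i=11 t=6 v=6: → [0,10); WM=3
i=12 t=6 v=4: → [0,10); WM=3
i=13 t=7 v=9: → [0,11); WM=4
i=14 t=10 v=1: → [0,14); WM=7
i=15 t=14 v=1: → [14,18); WM=11
i=16 t=16 v=2: → [14,20); WM=13
i=17 t=19 v=1: → [14,23); WM=16
i=18 t=19 v=3: → [14,23); WM=16
i=19 t=23 v=8: → [23,27); WM=20
i=20 t=24 v=6: → [23,28); WM=21

[0,14)=6 [14,23)=3 [23,28)=2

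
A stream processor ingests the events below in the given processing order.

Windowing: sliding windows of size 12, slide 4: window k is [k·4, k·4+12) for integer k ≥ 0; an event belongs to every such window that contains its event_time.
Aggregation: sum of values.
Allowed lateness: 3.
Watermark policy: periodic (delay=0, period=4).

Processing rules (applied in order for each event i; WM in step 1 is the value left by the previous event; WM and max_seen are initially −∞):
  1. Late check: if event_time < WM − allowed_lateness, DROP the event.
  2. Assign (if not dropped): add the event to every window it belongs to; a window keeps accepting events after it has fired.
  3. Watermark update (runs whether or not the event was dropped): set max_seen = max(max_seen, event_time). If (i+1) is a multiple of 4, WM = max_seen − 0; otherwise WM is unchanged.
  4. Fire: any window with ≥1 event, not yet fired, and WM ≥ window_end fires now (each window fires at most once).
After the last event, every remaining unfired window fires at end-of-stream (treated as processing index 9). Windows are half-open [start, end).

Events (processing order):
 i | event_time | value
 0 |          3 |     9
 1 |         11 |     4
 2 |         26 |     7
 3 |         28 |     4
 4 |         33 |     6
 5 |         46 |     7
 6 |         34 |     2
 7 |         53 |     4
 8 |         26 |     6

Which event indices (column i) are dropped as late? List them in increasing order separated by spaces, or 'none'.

8

i=0 t=3 v=9: → [0,12); WM=−∞
i=1 t=11 v=4: → [8,20),[4,16),[0,12); WM=−∞
i=2 t=26 v=7: → [24,36),[20,32),[16,28); WM=−∞
i=3 t=28 v=4: → [28,40),[24,36),[20,32); WM=28; [0,12) fires=13 [4,16) fires=4 [8,20) fires=4 [16,28) fires=7
i=4 t=33 v=6: → [32,44),[28,40),[24,36); WM=28
i=5 t=46 v=7: → [44,56),[40,52),[36,48); WM=28
i=6 t=34 v=2: → [32,44),[28,40),[24,36); WM=28
i=7 t=53 v=4: → [52,64),[48,60),[44,56); WM=53; [20,32) fires=11 [24,36) fires=19 [28,40) fires=12 [32,44) fires=8 [36,48) fires=7 [40,52) fires=7
i=8 t=26 v=6: DROP (t<53-3); WM=53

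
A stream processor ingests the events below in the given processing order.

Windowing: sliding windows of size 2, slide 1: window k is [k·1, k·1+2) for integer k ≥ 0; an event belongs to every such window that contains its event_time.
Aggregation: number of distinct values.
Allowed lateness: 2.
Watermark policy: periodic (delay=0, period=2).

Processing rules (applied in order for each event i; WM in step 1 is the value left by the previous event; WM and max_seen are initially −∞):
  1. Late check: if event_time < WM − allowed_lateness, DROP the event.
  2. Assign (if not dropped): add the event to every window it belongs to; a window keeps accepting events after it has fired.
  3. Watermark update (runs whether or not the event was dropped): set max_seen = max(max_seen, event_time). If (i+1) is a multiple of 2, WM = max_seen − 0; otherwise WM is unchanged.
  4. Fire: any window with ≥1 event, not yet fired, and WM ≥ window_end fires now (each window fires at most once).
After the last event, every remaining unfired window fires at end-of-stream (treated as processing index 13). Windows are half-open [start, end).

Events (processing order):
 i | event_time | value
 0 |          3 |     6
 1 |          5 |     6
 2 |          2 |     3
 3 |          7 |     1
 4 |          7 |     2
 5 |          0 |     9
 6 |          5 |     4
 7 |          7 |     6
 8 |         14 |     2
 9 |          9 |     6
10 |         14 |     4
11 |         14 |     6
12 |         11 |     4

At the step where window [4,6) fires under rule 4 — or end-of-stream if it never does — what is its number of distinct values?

1

i=0 t=3 v=6: → [3,5),[2,4); WM=−∞
i=1 t=5 v=6: → [5,7),[4,6); WM=5; [2,4) fires=1 [3,5) fires=1
i=2 t=2 v=3: DROP (t<5-2); WM=5
i=3 t=7 v=1: → [7,9),[6,8); WM=7; [4,6) fires=1 [5,7) fires=1
i=4 t=7 v=2: → [7,9),[6,8); WM=7
i=5 t=0 v=9: DROP (t<7-2); WM=7
i=6 t=5 v=4: → [5,7),[4,6); WM=7
i=7 t=7 v=6: → [7,9),[6,8); WM=7
i=8 t=14 v=2: → [14,16),[13,15); WM=7
i=9 t=9 v=6: → [9,11),[8,10); WM=14; [6,8) fires=3 [7,9) fires=3 [8,10) fires=1 [9,11) fires=1
i=10 t=14 v=4: → [14,16),[13,15); WM=14
i=11 t=14 v=6: → [14,16),[13,15); WM=14
i=12 t=11 v=4: DROP (t<14-2); WM=14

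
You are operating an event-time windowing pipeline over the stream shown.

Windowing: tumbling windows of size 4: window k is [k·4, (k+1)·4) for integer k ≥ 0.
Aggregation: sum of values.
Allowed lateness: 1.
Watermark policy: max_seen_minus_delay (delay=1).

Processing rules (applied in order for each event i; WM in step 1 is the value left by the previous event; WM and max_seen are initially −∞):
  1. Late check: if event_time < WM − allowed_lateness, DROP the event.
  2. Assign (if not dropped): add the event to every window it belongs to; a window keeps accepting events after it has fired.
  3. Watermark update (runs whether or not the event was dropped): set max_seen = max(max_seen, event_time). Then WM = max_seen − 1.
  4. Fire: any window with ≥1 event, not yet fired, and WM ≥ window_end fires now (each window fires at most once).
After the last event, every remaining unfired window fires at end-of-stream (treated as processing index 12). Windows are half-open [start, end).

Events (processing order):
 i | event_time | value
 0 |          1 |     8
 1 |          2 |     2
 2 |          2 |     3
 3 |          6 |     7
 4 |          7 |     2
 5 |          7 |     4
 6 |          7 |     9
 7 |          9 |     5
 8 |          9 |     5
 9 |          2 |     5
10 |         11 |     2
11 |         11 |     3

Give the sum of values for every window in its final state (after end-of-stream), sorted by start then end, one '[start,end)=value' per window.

[0,4)=13 [4,8)=22 [8,12)=15

i=0 t=1 v=8: → [0,4); WM=0
i=1 t=2 v=2: → [0,4); WM=1
i=2 t=2 v=3: → [0,4); WM=1
i=3 t=6 v=7: → [4,8); WM=5; [0,4) fires=13
i=4 t=7 v=2: → [4,8); WM=6
i=5 t=7 v=4: → [4,8); WM=6
i=6 t=7 v=9: → [4,8); WM=6
i=7 t=9 v=5: → [8,12); WM=8; [4,8) fires=22
i=8 t=9 v=5: → [8,12); WM=8
i=9 t=2 v=5: DROP (t<8-1); WM=8
i=10 t=11 v=2: → [8,12); WM=10
i=11 t=11 v=3: → [8,12); WM=10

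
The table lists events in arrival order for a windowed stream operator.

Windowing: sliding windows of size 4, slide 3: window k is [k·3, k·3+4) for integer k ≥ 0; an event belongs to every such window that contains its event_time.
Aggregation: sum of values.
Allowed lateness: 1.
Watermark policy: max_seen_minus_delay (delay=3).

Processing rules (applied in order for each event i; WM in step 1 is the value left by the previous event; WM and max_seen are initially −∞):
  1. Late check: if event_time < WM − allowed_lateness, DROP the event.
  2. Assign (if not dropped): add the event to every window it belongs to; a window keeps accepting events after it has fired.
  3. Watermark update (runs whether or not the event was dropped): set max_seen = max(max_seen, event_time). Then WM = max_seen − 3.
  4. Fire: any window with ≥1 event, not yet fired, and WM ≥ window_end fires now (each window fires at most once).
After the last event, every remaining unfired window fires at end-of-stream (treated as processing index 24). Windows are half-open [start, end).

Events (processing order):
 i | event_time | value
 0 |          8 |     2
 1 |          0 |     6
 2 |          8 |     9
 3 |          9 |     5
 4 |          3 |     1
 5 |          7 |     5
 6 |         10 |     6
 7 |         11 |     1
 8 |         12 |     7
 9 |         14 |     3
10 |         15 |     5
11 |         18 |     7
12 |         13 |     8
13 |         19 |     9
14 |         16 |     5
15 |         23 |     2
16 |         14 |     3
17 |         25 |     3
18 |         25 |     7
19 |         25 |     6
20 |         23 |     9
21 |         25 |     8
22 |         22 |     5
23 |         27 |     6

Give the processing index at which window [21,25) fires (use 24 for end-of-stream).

24

i=0 t=8 v=2: → [6,10); WM=5
i=1 t=0 v=6: DROP (t<5-1); WM=5
i=2 t=8 v=9: → [6,10); WM=5
i=3 t=9 v=5: → [9,13),[6,10); WM=6
i=4 t=3 v=1: DROP (t<6-1); WM=6
i=5 t=7 v=5: → [6,10); WM=6
i=6 t=10 v=6: → [9,13); WM=7
i=7 t=11 v=1: → [9,13); WM=8
i=8 t=12 v=7: → [12,16),[9,13); WM=9
i=9 t=14 v=3: → [12,16); WM=11; [6,10) fires=21
i=10 t=15 v=5: → [15,19),[12,16); WM=12
i=11 t=18 v=7: → [18,22),[15,19); WM=15; [9,13) fires=19
i=12 t=13 v=8: DROP (t<15-1); WM=15
i=13 t=19 v=9: → [18,22); WM=16; [12,16) fires=15
i=14 t=16 v=5: → [15,19); WM=16
i=15 t=23 v=2: → [21,25); WM=20; [15,19) fires=17
i=16 t=14 v=3: DROP (t<20-1); WM=20
i=17 t=25 v=3: → [24,28); WM=22; [18,22) fires=16
i=18 t=25 v=7: → [24,28); WM=22
i=19 t=25 v=6: → [24,28); WM=22
i=20 t=23 v=9: → [21,25); WM=22
i=21 t=25 v=8: → [24,28); WM=22
i=22 t=22 v=5: → [21,25); WM=22
i=23 t=27 v=6: → [27,31),[24,28); WM=24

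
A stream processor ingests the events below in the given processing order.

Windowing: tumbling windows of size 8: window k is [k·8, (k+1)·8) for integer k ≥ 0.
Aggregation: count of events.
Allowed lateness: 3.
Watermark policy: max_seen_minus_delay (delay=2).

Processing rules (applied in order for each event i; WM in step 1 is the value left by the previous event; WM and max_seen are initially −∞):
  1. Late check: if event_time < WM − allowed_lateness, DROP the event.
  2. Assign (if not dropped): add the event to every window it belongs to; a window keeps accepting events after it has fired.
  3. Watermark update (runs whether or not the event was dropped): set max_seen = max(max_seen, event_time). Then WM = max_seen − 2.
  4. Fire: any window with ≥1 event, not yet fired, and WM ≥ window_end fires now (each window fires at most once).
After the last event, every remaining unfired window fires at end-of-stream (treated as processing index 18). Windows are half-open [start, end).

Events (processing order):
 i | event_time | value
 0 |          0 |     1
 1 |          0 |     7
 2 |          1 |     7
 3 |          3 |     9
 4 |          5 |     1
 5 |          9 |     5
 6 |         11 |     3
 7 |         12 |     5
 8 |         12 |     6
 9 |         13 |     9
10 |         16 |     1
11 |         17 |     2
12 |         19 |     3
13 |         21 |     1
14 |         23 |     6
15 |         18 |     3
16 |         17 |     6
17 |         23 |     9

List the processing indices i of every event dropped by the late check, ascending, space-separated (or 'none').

16

i=0 t=0 v=1: → [0,8); WM=-2
i=1 t=0 v=7: → [0,8); WM=-2
i=2 t=1 v=7: → [0,8); WM=-1
i=3 t=3 v=9: → [0,8); WM=1
i=4 t=5 v=1: → [0,8); WM=3
i=5 t=9 v=5: → [8,16); WM=7
i=6 t=11 v=3: → [8,16); WM=9; [0,8) fires=5
i=7 t=12 v=5: → [8,16); WM=10
i=8 t=12 v=6: → [8,16); WM=10
i=9 t=13 v=9: → [8,16); WM=11
i=10 t=16 v=1: → [16,24); WM=14
i=11 t=17 v=2: → [16,24); WM=15
i=12 t=19 v=3: → [16,24); WM=17; [8,16) fires=5
i=13 t=21 v=1: → [16,24); WM=19
i=14 t=23 v=6: → [16,24); WM=21
i=15 t=18 v=3: → [16,24); WM=21
i=16 t=17 v=6: DROP (t<21-3); WM=21
i=17 t=23 v=9: → [16,24); WM=21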